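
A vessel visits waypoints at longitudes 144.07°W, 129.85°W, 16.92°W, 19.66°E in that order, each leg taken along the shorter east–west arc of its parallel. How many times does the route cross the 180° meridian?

Leg 1: -144.07° → -129.85°, shortest Δλ = 14.22° (east) — does not cross 180°.
Leg 2: -129.85° → -16.92°, shortest Δλ = 112.93° (east) — does not cross 180°.
Leg 3: -16.92° → +19.66°, shortest Δλ = 36.58° (east) — does not cross 180°.
Total crossings: 0.

0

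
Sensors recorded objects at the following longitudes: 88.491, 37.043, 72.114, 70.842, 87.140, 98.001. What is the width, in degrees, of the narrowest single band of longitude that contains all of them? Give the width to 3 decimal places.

Sort the longitudes: +37.043°, +70.842°, +72.114°, +87.140°, +88.491°, +98.001°.
Eastward gaps between consecutive values (wrapping around): 33.799°, 1.272°, 15.026°, 1.351°, 9.510°, 299.042°.
Largest gap = 299.042° ⇒ minimal covering band is its complement: 360° − 299.042° = 60.958°.
Band runs from +37.043° eastward to +98.001°.

60.958°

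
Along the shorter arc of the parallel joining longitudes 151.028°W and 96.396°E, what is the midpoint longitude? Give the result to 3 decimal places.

Signed shortest Δλ from -151.028° to +96.396° is -112.576°.
Midpoint longitude = -151.028° + (-112.576°)/2 = -151.028° − 56.288° = -207.316°.
Normalise into (−180°, 180°]: +152.684°.
(The naïve average (-151.028 + +96.396)/2 = -27.316° is on the wrong side of the globe.)

152.684°E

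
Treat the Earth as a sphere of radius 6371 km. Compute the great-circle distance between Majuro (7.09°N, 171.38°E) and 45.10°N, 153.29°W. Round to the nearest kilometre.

5425 km

Δλ = -153.29 − 171.38 = -324.67°; wrapped into (−180°, 180°]: 35.33°.
Δφ = 45.10 − 7.09 = 38.01°.
a = sin²(Δφ/2) + cos φ₁ · cos φ₂ · sin²(Δλ/2) = 0.170550.
c = 2·atan2(√a, √(1−a)) = 0.85144 rad → d = 6371·c ≈ 5424.53 km.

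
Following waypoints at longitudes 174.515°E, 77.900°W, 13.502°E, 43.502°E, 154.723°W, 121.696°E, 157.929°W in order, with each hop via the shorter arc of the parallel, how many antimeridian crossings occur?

4

Leg 1: +174.515° → -77.900°, shortest Δλ = 107.585° (east) — crosses 180°.
Leg 2: -77.900° → +13.502°, shortest Δλ = 91.402° (east) — does not cross 180°.
Leg 3: +13.502° → +43.502°, shortest Δλ = 30.0° (east) — does not cross 180°.
Leg 4: +43.502° → -154.723°, shortest Δλ = 161.775° (east) — crosses 180°.
Leg 5: -154.723° → +121.696°, shortest Δλ = -83.581° (west) — crosses 180°.
Leg 6: +121.696° → -157.929°, shortest Δλ = 80.375° (east) — crosses 180°.
Total crossings: 4.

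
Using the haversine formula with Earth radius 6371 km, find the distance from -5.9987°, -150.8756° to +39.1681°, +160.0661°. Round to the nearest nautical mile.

Δλ = 160.0661 − -150.8756 = 310.9417°; wrapped into (−180°, 180°]: -49.0583°.
Δφ = 39.1681 − -5.9987 = 45.1668°.
a = sin²(Δφ/2) + cos φ₁ · cos φ₂ · sin²(Δλ/2) = 0.280372.
c = 2·atan2(√a, √(1−a)) = 1.11603 rad → d = 6371·c ≈ 7110.20 km ≈ 3839.20 nmi.

3839 nmi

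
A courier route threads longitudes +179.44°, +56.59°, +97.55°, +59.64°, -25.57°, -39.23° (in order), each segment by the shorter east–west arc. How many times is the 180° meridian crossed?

Leg 1: +179.44° → +56.59°, shortest Δλ = -122.85° (west) — does not cross 180°.
Leg 2: +56.59° → +97.55°, shortest Δλ = 40.96° (east) — does not cross 180°.
Leg 3: +97.55° → +59.64°, shortest Δλ = -37.91° (west) — does not cross 180°.
Leg 4: +59.64° → -25.57°, shortest Δλ = -85.21° (west) — does not cross 180°.
Leg 5: -25.57° → -39.23°, shortest Δλ = -13.66° (west) — does not cross 180°.
Total crossings: 0.

0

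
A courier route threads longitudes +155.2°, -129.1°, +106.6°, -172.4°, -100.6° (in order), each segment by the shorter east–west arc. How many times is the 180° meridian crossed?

3

Leg 1: +155.2° → -129.1°, shortest Δλ = 75.7° (east) — crosses 180°.
Leg 2: -129.1° → +106.6°, shortest Δλ = -124.3° (west) — crosses 180°.
Leg 3: +106.6° → -172.4°, shortest Δλ = 81.0° (east) — crosses 180°.
Leg 4: -172.4° → -100.6°, shortest Δλ = 71.8° (east) — does not cross 180°.
Total crossings: 3.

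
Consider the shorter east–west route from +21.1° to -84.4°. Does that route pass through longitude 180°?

Signed shortest Δλ = ((-84.4 − 21.1 + 180) mod 360) − 180 = -105.5°.
Going west by 105.5° from +21.1° reaches -84.4° without touching 180°.

No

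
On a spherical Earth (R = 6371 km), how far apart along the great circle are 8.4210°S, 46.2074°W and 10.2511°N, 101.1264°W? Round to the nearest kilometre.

6423 km

Δλ = -101.1264 − -46.2074 = -54.9190°.
Δφ = 10.2511 − -8.4210 = 18.6721°.
a = sin²(Δφ/2) + cos φ₁ · cos φ₂ · sin²(Δλ/2) = 0.233300.
c = 2·atan2(√a, √(1−a)) = 1.00818 rad → d = 6371·c ≈ 6423.12 km.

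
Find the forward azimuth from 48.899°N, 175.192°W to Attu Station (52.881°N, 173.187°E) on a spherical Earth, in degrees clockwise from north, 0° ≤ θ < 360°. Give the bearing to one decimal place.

Δλ = 173.187 − -175.192 = 348.379°; wrapped into (−180°, 180°]: -11.621°.
θ = atan2( sin Δλ · cos φ₂ , cos φ₁ · sin φ₂ − sin φ₁ · cos φ₂ · cos Δλ )
  = atan2(-0.12156, 0.07876) = -57.059° → normalised to [0°, 360°): 302.941°.

302.9°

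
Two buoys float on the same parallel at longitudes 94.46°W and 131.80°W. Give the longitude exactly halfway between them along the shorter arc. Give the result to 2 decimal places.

Signed shortest Δλ from -94.46° to -131.80° is -37.34°.
Midpoint longitude = -94.46° + (-37.34°)/2 = -94.46° − 18.67° = -113.13°.

113.13°W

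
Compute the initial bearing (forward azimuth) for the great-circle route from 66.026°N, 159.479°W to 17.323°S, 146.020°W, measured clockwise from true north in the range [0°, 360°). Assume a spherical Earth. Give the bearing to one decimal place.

Δλ = -146.020 − -159.479 = 13.459°.
θ = atan2( sin Δλ · cos φ₂ , cos φ₁ · sin φ₂ − sin φ₁ · cos φ₂ · cos Δλ )
  = atan2(0.22219, -0.96931) = 167.089° → normalised to [0°, 360°): 167.089°.

167.1°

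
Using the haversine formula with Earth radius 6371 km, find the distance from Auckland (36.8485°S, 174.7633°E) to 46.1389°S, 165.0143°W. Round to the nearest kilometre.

1967 km

Δλ = -165.0143 − 174.7633 = -339.7776°; wrapped into (−180°, 180°]: 20.2224°.
Δφ = -46.1389 − -36.8485 = -9.2904°.
a = sin²(Δφ/2) + cos φ₁ · cos φ₂ · sin²(Δλ/2) = 0.023648.
c = 2·atan2(√a, √(1−a)) = 0.30879 rad → d = 6371·c ≈ 1967.28 km.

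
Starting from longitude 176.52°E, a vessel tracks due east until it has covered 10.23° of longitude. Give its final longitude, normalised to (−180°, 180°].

173.25°W

Start at +176.52°; shift +10.23° → +186.75°.
+186.75° lies outside (−180°, 180°]; subtract 360° → -173.25°.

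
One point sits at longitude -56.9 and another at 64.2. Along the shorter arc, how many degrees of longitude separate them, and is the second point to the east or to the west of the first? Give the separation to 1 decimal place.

Raw difference: 64.2 − -56.9 = 121.1°.
Normalise into (−180°, 180°]: 121.1° stays 121.1°.
Positive ⇒ the second point lies to the east; separation 121.1°.

121.1° east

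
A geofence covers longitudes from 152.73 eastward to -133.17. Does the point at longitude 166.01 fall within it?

Band width going east from +152.73° to -133.17°: ((-133.17 − 152.73) mod 360) = 74.10°.
Offset of +166.01° east of the west edge: ((166.01 − 152.73) mod 360) = 13.28°.
13.28° ≤ 74.10° ⇒ inside.

Yes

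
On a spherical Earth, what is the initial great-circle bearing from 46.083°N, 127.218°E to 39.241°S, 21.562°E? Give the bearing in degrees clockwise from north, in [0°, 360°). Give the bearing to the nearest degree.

249°

Δλ = 21.562 − 127.218 = -105.656°.
θ = atan2( sin Δλ · cos φ₂ , cos φ₁ · sin φ₂ − sin φ₁ · cos φ₂ · cos Δλ )
  = atan2(-0.74576, -0.28821) = -111.130° → normalised to [0°, 360°): 248.870°.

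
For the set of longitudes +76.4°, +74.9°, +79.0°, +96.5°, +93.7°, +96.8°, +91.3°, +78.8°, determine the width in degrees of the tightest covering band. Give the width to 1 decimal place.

Sort the longitudes: +74.9°, +76.4°, +78.8°, +79.0°, +91.3°, +93.7°, +96.5°, +96.8°.
Eastward gaps between consecutive values (wrapping around): 1.5°, 2.4°, 0.2°, 12.3°, 2.4°, 2.8°, 0.3°, 338.1°.
Largest gap = 338.1° ⇒ minimal covering band is its complement: 360° − 338.1° = 21.9°.
Band runs from +74.9° eastward to +96.8°.

21.9°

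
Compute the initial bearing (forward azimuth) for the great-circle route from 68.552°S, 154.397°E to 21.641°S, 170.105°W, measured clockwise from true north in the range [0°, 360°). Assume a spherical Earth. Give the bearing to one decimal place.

43.5°

Δλ = -170.105 − 154.397 = -324.502°; wrapped into (−180°, 180°]: 35.498°.
θ = atan2( sin Δλ · cos φ₂ , cos φ₁ · sin φ₂ − sin φ₁ · cos φ₂ · cos Δλ )
  = atan2(0.53974, 0.56949) = 43.464° → normalised to [0°, 360°): 43.464°.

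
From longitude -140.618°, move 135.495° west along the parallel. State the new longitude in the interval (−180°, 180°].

+83.887°

Start at -140.618°; shift −135.495° → -276.113°.
-276.113° lies outside (−180°, 180°]; add 360° → +83.887°.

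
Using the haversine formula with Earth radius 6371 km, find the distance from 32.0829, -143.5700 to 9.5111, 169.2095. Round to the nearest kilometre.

Δλ = 169.2095 − -143.5700 = 312.7795°; wrapped into (−180°, 180°]: -47.2205°.
Δφ = 9.5111 − 32.0829 = -22.5718°.
a = sin²(Δφ/2) + cos φ₁ · cos φ₂ · sin²(Δλ/2) = 0.172345.
c = 2·atan2(√a, √(1−a)) = 0.85620 rad → d = 6371·c ≈ 5454.87 km.

5455 km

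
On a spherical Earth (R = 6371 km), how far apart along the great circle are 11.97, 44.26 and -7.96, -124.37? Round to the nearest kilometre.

18693 km

Δλ = -124.37 − 44.26 = -168.63°.
Δφ = -7.96 − 11.97 = -19.93°.
a = sin²(Δφ/2) + cos φ₁ · cos φ₂ · sin²(Δλ/2) = 0.989269.
c = 2·atan2(√a, √(1−a)) = 2.93404 rad → d = 6371·c ≈ 18692.77 km.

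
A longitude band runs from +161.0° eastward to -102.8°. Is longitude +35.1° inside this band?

No

Band width going east from +161.0° to -102.8°: ((-102.8 − 161.0) mod 360) = 96.2°.
Offset of +35.1° east of the west edge: ((35.1 − 161.0) mod 360) = 234.1°.
234.1° > 96.2° ⇒ outside.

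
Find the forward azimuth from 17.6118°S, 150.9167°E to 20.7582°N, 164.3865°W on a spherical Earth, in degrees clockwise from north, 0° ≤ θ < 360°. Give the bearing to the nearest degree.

Δλ = -164.3865 − 150.9167 = -315.3032°; wrapped into (−180°, 180°]: 44.6968°.
θ = atan2( sin Δλ · cos φ₂ , cos φ₁ · sin φ₂ − sin φ₁ · cos φ₂ · cos Δλ )
  = atan2(0.65770, 0.53893) = 50.668° → normalised to [0°, 360°): 50.668°.

51°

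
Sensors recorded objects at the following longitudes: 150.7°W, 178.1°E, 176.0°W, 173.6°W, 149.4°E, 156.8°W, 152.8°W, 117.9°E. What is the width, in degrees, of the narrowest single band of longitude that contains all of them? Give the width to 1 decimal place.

91.4°

Sort the longitudes: -176.0°, -173.6°, -156.8°, -152.8°, -150.7°, +117.9°, +149.4°, +178.1°.
Eastward gaps between consecutive values (wrapping around): 2.4°, 16.8°, 4.0°, 2.1°, 268.6°, 31.5°, 28.7°, 5.9°.
Largest gap = 268.6° ⇒ minimal covering band is its complement: 360° − 268.6° = 91.4°.
Band runs from +117.9° eastward to -150.7°, crossing the antimeridian.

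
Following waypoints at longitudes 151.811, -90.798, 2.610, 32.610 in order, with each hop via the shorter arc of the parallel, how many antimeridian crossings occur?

Leg 1: +151.811° → -90.798°, shortest Δλ = 117.391° (east) — crosses 180°.
Leg 2: -90.798° → +2.610°, shortest Δλ = 93.408° (east) — does not cross 180°.
Leg 3: +2.610° → +32.610°, shortest Δλ = 30.0° (east) — does not cross 180°.
Total crossings: 1.

1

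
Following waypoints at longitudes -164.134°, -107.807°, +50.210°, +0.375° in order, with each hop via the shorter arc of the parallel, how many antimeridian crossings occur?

0

Leg 1: -164.134° → -107.807°, shortest Δλ = 56.327° (east) — does not cross 180°.
Leg 2: -107.807° → +50.210°, shortest Δλ = 158.017° (east) — does not cross 180°.
Leg 3: +50.210° → +0.375°, shortest Δλ = -49.835° (west) — does not cross 180°.
Total crossings: 0.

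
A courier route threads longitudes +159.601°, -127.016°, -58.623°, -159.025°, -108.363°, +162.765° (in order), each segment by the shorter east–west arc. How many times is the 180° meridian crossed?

Leg 1: +159.601° → -127.016°, shortest Δλ = 73.383° (east) — crosses 180°.
Leg 2: -127.016° → -58.623°, shortest Δλ = 68.393° (east) — does not cross 180°.
Leg 3: -58.623° → -159.025°, shortest Δλ = -100.402° (west) — does not cross 180°.
Leg 4: -159.025° → -108.363°, shortest Δλ = 50.662° (east) — does not cross 180°.
Leg 5: -108.363° → +162.765°, shortest Δλ = -88.872° (west) — crosses 180°.
Total crossings: 2.

2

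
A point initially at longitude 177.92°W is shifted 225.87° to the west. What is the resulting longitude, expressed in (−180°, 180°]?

Start at -177.92°; shift −225.87° → -403.79°.
-403.79° lies outside (−180°, 180°]; add 360° → -43.79°.

43.79°W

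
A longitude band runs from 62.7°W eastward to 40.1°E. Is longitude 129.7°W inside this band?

No

Band width going east from -62.7° to +40.1°: ((40.1 − -62.7) mod 360) = 102.8°.
Offset of -129.7° east of the west edge: ((-129.7 − -62.7) mod 360) = 293.0°.
293.0° > 102.8° ⇒ outside.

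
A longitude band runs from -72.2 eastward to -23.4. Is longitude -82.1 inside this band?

Band width going east from -72.2° to -23.4°: ((-23.4 − -72.2) mod 360) = 48.8°.
Offset of -82.1° east of the west edge: ((-82.1 − -72.2) mod 360) = 350.1°.
350.1° > 48.8° ⇒ outside.

No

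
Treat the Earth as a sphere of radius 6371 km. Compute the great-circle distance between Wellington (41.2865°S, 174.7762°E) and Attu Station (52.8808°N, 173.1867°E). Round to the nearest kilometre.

Δλ = 173.1867 − 174.7762 = -1.5895°.
Δφ = 52.8808 − -41.2865 = 94.1673°.
a = sin²(Δφ/2) + cos φ₁ · cos φ₂ · sin²(Δλ/2) = 0.536422.
c = 2·atan2(√a, √(1−a)) = 1.64370 rad → d = 6371·c ≈ 10472.04 km.

10472 km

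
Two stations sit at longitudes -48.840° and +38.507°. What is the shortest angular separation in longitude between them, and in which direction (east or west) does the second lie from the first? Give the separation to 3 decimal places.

Raw difference: 38.507 − -48.840 = 87.347°.
Normalise into (−180°, 180°]: 87.347° stays 87.347°.
Positive ⇒ the second point lies to the east; separation 87.347°.

87.347° east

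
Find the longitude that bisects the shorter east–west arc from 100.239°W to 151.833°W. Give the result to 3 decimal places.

126.036°W

Signed shortest Δλ from -100.239° to -151.833° is -51.594°.
Midpoint longitude = -100.239° + (-51.594°)/2 = -100.239° − 25.797° = -126.036°.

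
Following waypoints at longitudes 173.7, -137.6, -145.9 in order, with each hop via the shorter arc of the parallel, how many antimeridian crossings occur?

1

Leg 1: +173.7° → -137.6°, shortest Δλ = 48.7° (east) — crosses 180°.
Leg 2: -137.6° → -145.9°, shortest Δλ = -8.3° (west) — does not cross 180°.
Total crossings: 1.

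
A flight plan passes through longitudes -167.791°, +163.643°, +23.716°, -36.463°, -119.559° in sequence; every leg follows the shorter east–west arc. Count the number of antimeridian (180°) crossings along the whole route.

Leg 1: -167.791° → +163.643°, shortest Δλ = -28.566° (west) — crosses 180°.
Leg 2: +163.643° → +23.716°, shortest Δλ = -139.927° (west) — does not cross 180°.
Leg 3: +23.716° → -36.463°, shortest Δλ = -60.179° (west) — does not cross 180°.
Leg 4: -36.463° → -119.559°, shortest Δλ = -83.096° (west) — does not cross 180°.
Total crossings: 1.

1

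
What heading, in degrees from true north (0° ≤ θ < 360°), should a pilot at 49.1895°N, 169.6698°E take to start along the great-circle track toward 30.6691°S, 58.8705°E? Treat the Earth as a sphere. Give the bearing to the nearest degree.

Δλ = 58.8705 − 169.6698 = -110.7993°.
θ = atan2( sin Δλ · cos φ₂ , cos φ₁ · sin φ₂ − sin φ₁ · cos φ₂ · cos Δλ )
  = atan2(-0.80407, -0.10220) = -97.243° → normalised to [0°, 360°): 262.757°.

263°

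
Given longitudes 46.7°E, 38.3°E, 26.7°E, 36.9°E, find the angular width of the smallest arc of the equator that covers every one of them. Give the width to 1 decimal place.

Sort the longitudes: +26.7°, +36.9°, +38.3°, +46.7°.
Eastward gaps between consecutive values (wrapping around): 10.2°, 1.4°, 8.4°, 340.0°.
Largest gap = 340.0° ⇒ minimal covering band is its complement: 360° − 340.0° = 20.0°.
Band runs from +26.7° eastward to +46.7°.

20.0°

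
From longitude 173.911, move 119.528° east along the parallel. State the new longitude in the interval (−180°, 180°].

Start at +173.911°; shift +119.528° → +293.439°.
+293.439° lies outside (−180°, 180°]; subtract 360° → -66.561°.

-66.561°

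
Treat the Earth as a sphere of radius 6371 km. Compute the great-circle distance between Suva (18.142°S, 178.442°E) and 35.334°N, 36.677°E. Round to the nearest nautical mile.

Δλ = 36.677 − 178.442 = -141.765°.
Δφ = 35.334 − -18.142 = 53.476°.
a = sin²(Δφ/2) + cos φ₁ · cos φ₂ · sin²(Δλ/2) = 0.894507.
c = 2·atan2(√a, √(1−a)) = 2.48000 rad → d = 6371·c ≈ 15800.08 km ≈ 8531.36 nmi.

8531 nmi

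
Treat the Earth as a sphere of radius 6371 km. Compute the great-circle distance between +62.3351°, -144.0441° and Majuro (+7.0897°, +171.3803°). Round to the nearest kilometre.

7123 km

Δλ = 171.3803 − -144.0441 = 315.4244°; wrapped into (−180°, 180°]: -44.5756°.
Δφ = 7.0897 − 62.3351 = -55.2454°.
a = sin²(Δφ/2) + cos φ₁ · cos φ₂ · sin²(Δλ/2) = 0.281242.
c = 2·atan2(√a, √(1−a)) = 1.11796 rad → d = 6371·c ≈ 7122.53 km.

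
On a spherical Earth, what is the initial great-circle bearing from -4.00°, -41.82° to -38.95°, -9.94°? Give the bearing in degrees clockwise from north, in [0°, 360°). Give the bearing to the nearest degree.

Δλ = -9.94 − -41.82 = 31.88°.
θ = atan2( sin Δλ · cos φ₂ , cos φ₁ · sin φ₂ − sin φ₁ · cos φ₂ · cos Δλ )
  = atan2(0.41073, -0.58104) = 144.744° → normalised to [0°, 360°): 144.744°.

145°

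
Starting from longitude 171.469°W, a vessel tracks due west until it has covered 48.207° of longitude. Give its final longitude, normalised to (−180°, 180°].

Start at -171.469°; shift −48.207° → -219.676°.
-219.676° lies outside (−180°, 180°]; add 360° → +140.324°.

140.324°E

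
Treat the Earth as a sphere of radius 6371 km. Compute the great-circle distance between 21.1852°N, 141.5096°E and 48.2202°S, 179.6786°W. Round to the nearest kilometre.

8630 km

Δλ = -179.6786 − 141.5096 = -321.1882°; wrapped into (−180°, 180°]: 38.8118°.
Δφ = -48.2202 − 21.1852 = -69.4054°.
a = sin²(Δφ/2) + cos φ₁ · cos φ₂ · sin²(Δλ/2) = 0.392706.
c = 2·atan2(√a, √(1−a)) = 1.35453 rad → d = 6371·c ≈ 8629.68 km.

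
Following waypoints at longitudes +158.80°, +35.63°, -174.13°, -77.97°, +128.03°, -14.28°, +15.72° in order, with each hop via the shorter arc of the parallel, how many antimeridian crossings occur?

2

Leg 1: +158.80° → +35.63°, shortest Δλ = -123.17° (west) — does not cross 180°.
Leg 2: +35.63° → -174.13°, shortest Δλ = 150.24° (east) — crosses 180°.
Leg 3: -174.13° → -77.97°, shortest Δλ = 96.16° (east) — does not cross 180°.
Leg 4: -77.97° → +128.03°, shortest Δλ = -154.0° (west) — crosses 180°.
Leg 5: +128.03° → -14.28°, shortest Δλ = -142.31° (west) — does not cross 180°.
Leg 6: -14.28° → +15.72°, shortest Δλ = 30.0° (east) — does not cross 180°.
Total crossings: 2.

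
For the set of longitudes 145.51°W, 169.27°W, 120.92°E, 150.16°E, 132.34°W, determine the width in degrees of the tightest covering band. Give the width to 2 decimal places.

Sort the longitudes: -169.27°, -145.51°, -132.34°, +120.92°, +150.16°.
Eastward gaps between consecutive values (wrapping around): 23.76°, 13.17°, 253.26°, 29.24°, 40.57°.
Largest gap = 253.26° ⇒ minimal covering band is its complement: 360° − 253.26° = 106.74°.
Band runs from +120.92° eastward to -132.34°, crossing the antimeridian.

106.74°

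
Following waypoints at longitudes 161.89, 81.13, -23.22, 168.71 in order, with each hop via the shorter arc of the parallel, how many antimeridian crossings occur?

1

Leg 1: +161.89° → +81.13°, shortest Δλ = -80.76° (west) — does not cross 180°.
Leg 2: +81.13° → -23.22°, shortest Δλ = -104.35° (west) — does not cross 180°.
Leg 3: -23.22° → +168.71°, shortest Δλ = -168.07° (west) — crosses 180°.
Total crossings: 1.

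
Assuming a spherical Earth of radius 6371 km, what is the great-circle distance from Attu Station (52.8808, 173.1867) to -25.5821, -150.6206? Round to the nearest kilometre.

Δλ = -150.6206 − 173.1867 = -323.8073°; wrapped into (−180°, 180°]: 36.1927°.
Δφ = -25.5821 − 52.8808 = -78.4629°.
a = sin²(Δφ/2) + cos φ₁ · cos φ₂ · sin²(Δλ/2) = 0.452516.
c = 2·atan2(√a, √(1−a)) = 1.47568 rad → d = 6371·c ≈ 9401.58 km.

9402 km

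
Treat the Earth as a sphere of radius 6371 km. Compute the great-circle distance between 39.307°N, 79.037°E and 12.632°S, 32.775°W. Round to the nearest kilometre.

12763 km

Δλ = -32.775 − 79.037 = -111.812°.
Δφ = -12.632 − 39.307 = -51.939°.
a = sin²(Δφ/2) + cos φ₁ · cos φ₂ · sin²(Δλ/2) = 0.709538.
c = 2·atan2(√a, √(1−a)) = 2.00322 rad → d = 6371·c ≈ 12762.54 km.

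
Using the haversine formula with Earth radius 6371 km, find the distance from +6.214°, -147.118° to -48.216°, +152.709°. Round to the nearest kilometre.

Δλ = 152.709 − -147.118 = 299.827°; wrapped into (−180°, 180°]: -60.173°.
Δφ = -48.216 − 6.214 = -54.430°.
a = sin²(Δφ/2) + cos φ₁ · cos φ₂ · sin²(Δλ/2) = 0.375621.
c = 2·atan2(√a, √(1−a)) = 1.31940 rad → d = 6371·c ≈ 8405.88 km.

8406 km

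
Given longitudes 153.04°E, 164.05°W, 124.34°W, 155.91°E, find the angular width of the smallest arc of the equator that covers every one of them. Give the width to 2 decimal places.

82.62°

Sort the longitudes: -164.05°, -124.34°, +153.04°, +155.91°.
Eastward gaps between consecutive values (wrapping around): 39.71°, 277.38°, 2.87°, 40.04°.
Largest gap = 277.38° ⇒ minimal covering band is its complement: 360° − 277.38° = 82.62°.
Band runs from +153.04° eastward to -124.34°, crossing the antimeridian.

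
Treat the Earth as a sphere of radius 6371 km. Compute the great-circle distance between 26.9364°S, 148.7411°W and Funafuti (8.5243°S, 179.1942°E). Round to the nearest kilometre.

Δλ = 179.1942 − -148.7411 = 327.9353°; wrapped into (−180°, 180°]: -32.0647°.
Δφ = -8.5243 − -26.9364 = 18.4121°.
a = sin²(Δφ/2) + cos φ₁ · cos φ₂ · sin²(Δλ/2) = 0.092844.
c = 2·atan2(√a, √(1−a)) = 0.61925 rad → d = 6371·c ≈ 3945.27 km.

3945 km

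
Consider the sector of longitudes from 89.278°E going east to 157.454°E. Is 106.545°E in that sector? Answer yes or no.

Band width going east from +89.278° to +157.454°: ((157.454 − 89.278) mod 360) = 68.176°.
Offset of +106.545° east of the west edge: ((106.545 − 89.278) mod 360) = 17.267°.
17.267° ≤ 68.176° ⇒ inside.

Yes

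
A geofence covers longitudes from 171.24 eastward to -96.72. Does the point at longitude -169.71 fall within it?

Band width going east from +171.24° to -96.72°: ((-96.72 − 171.24) mod 360) = 92.04°.
Offset of -169.71° east of the west edge: ((-169.71 − 171.24) mod 360) = 19.05°.
19.05° ≤ 92.04° ⇒ inside.

Yes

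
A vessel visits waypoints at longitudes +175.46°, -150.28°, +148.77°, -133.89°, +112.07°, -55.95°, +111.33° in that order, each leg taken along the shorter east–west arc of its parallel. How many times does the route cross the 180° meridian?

4

Leg 1: +175.46° → -150.28°, shortest Δλ = 34.26° (east) — crosses 180°.
Leg 2: -150.28° → +148.77°, shortest Δλ = -60.95° (west) — crosses 180°.
Leg 3: +148.77° → -133.89°, shortest Δλ = 77.34° (east) — crosses 180°.
Leg 4: -133.89° → +112.07°, shortest Δλ = -114.04° (west) — crosses 180°.
Leg 5: +112.07° → -55.95°, shortest Δλ = -168.02° (west) — does not cross 180°.
Leg 6: -55.95° → +111.33°, shortest Δλ = 167.28° (east) — does not cross 180°.
Total crossings: 4.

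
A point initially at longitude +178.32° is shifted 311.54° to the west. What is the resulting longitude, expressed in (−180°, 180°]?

Start at +178.32°; shift −311.54° → -133.22°.
-133.22° already lies in (−180°, 180°].

-133.22°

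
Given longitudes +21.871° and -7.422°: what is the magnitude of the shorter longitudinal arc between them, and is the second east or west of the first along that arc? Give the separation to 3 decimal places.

Raw difference: -7.422 − 21.871 = -29.293°.
Normalise into (−180°, 180°]: -29.293° stays -29.293°.
Negative ⇒ the second point lies to the west; separation 29.293°.

29.293° west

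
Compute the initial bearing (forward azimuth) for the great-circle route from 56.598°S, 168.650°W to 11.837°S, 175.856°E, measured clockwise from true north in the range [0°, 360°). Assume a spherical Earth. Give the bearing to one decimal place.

338.8°

Δλ = 175.856 − -168.650 = 344.506°; wrapped into (−180°, 180°]: -15.494°.
θ = atan2( sin Δλ · cos φ₂ , cos φ₁ · sin φ₂ − sin φ₁ · cos φ₂ · cos Δλ )
  = atan2(-0.26146, 0.67446) = -21.189° → normalised to [0°, 360°): 338.811°.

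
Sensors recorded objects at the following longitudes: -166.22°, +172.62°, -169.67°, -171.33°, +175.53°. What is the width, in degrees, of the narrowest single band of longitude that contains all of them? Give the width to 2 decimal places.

21.16°

Sort the longitudes: -171.33°, -169.67°, -166.22°, +172.62°, +175.53°.
Eastward gaps between consecutive values (wrapping around): 1.66°, 3.45°, 338.84°, 2.91°, 13.14°.
Largest gap = 338.84° ⇒ minimal covering band is its complement: 360° − 338.84° = 21.16°.
Band runs from +172.62° eastward to -166.22°, crossing the antimeridian.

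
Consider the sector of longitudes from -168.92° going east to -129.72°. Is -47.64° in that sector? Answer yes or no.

Band width going east from -168.92° to -129.72°: ((-129.72 − -168.92) mod 360) = 39.20°.
Offset of -47.64° east of the west edge: ((-47.64 − -168.92) mod 360) = 121.28°.
121.28° > 39.20° ⇒ outside.

No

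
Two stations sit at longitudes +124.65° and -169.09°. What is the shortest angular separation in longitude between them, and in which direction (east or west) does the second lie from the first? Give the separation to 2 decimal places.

Raw difference: -169.09 − 124.65 = -293.74°.
Normalise into (−180°, 180°]: -293.74° + 360° = 66.26°.
Positive ⇒ the second point lies to the east; separation 66.26°.

66.26° east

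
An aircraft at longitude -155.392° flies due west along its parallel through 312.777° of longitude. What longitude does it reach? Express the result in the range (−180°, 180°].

Start at -155.392°; shift −312.777° → -468.169°.
-468.169° lies outside (−180°, 180°]; add 360° → -108.169°.

-108.169°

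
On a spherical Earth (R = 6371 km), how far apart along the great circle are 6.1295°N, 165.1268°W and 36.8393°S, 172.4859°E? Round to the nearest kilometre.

5315 km

Δλ = 172.4859 − -165.1268 = 337.6127°; wrapped into (−180°, 180°]: -22.3873°.
Δφ = -36.8393 − 6.1295 = -42.9688°.
a = sin²(Δφ/2) + cos φ₁ · cos φ₂ · sin²(Δλ/2) = 0.164125.
c = 2·atan2(√a, √(1−a)) = 0.83423 rad → d = 6371·c ≈ 5314.86 km.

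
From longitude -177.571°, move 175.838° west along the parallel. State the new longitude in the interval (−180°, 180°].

+6.591°

Start at -177.571°; shift −175.838° → -353.409°.
-353.409° lies outside (−180°, 180°]; add 360° → +6.591°.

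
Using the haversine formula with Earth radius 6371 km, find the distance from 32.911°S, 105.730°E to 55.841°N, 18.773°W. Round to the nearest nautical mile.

Δλ = -18.773 − 105.730 = -124.503°.
Δφ = 55.841 − -32.911 = 88.752°.
a = sin²(Δφ/2) + cos φ₁ · cos φ₂ · sin²(Δλ/2) = 0.858307.
c = 2·atan2(√a, √(1−a)) = 2.36973 rad → d = 6371·c ≈ 15097.56 km ≈ 8152.03 nmi.

8152 nmi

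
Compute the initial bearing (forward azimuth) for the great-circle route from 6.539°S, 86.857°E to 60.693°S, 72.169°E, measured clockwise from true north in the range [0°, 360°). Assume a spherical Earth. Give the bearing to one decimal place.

188.7°

Δλ = 72.169 − 86.857 = -14.688°.
θ = atan2( sin Δλ · cos φ₂ , cos φ₁ · sin φ₂ − sin φ₁ · cos φ₂ · cos Δλ )
  = atan2(-0.12411, -0.81242) = -171.314° → normalised to [0°, 360°): 188.686°.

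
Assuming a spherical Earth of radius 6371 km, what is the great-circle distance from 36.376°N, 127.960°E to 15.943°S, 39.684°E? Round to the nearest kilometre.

10900 km

Δλ = 39.684 − 127.960 = -88.276°.
Δφ = -15.943 − 36.376 = -52.319°.
a = sin²(Δφ/2) + cos φ₁ · cos φ₂ · sin²(Δλ/2) = 0.569809.
c = 2·atan2(√a, √(1−a)) = 1.71087 rad → d = 6371·c ≈ 10899.96 km.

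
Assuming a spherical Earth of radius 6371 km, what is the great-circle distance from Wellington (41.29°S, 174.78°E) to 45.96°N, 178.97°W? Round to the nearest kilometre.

Δλ = -178.97 − 174.78 = -353.75°; wrapped into (−180°, 180°]: 6.25°.
Δφ = 45.96 − -41.29 = 87.25°.
a = sin²(Δφ/2) + cos φ₁ · cos φ₂ · sin²(Δλ/2) = 0.477563.
c = 2·atan2(√a, √(1−a)) = 1.52591 rad → d = 6371·c ≈ 9721.56 km.

9722 km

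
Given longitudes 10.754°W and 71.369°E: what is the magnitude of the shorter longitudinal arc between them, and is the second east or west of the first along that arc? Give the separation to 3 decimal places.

Raw difference: 71.369 − -10.754 = 82.123°.
Normalise into (−180°, 180°]: 82.123° stays 82.123°.
Positive ⇒ the second point lies to the east; separation 82.123°.

82.123° east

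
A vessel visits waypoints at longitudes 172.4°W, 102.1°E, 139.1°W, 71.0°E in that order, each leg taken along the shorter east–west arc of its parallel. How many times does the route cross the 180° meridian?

Leg 1: -172.4° → +102.1°, shortest Δλ = -85.5° (west) — crosses 180°.
Leg 2: +102.1° → -139.1°, shortest Δλ = 118.8° (east) — crosses 180°.
Leg 3: -139.1° → +71.0°, shortest Δλ = -149.9° (west) — crosses 180°.
Total crossings: 3.

3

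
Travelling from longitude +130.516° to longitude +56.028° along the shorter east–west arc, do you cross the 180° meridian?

Signed shortest Δλ = ((56.028 − 130.516 + 180) mod 360) − 180 = -74.488°.
Going west by 74.488° from +130.516° reaches +56.028° without touching 180°.

No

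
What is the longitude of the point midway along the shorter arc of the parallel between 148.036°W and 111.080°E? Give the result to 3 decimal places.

161.522°E

Signed shortest Δλ from -148.036° to +111.080° is -100.884°.
Midpoint longitude = -148.036° + (-100.884°)/2 = -148.036° − 50.442° = -198.478°.
Normalise into (−180°, 180°]: +161.522°.
(The naïve average (-148.036 + +111.080)/2 = -18.478° is on the wrong side of the globe.)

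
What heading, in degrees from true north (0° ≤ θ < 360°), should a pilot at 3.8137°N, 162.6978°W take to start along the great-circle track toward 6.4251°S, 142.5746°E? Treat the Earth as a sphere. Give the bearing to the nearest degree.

260°

Δλ = 142.5746 − -162.6978 = 305.2724°; wrapped into (−180°, 180°]: -54.7276°.
θ = atan2( sin Δλ · cos φ₂ , cos φ₁ · sin φ₂ − sin φ₁ · cos φ₂ · cos Δλ )
  = atan2(-0.81129, -0.14982) = -100.463° → normalised to [0°, 360°): 259.537°.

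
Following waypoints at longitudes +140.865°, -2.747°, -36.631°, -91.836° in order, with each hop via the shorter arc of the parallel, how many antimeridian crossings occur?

0

Leg 1: +140.865° → -2.747°, shortest Δλ = -143.612° (west) — does not cross 180°.
Leg 2: -2.747° → -36.631°, shortest Δλ = -33.884° (west) — does not cross 180°.
Leg 3: -36.631° → -91.836°, shortest Δλ = -55.205° (west) — does not cross 180°.
Total crossings: 0.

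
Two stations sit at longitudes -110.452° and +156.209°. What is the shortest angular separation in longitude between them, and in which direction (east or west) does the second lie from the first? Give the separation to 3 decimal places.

Raw difference: 156.209 − -110.452 = 266.661°.
Normalise into (−180°, 180°]: 266.661° − 360° = -93.339°.
Negative ⇒ the second point lies to the west; separation 93.339°.

93.339° west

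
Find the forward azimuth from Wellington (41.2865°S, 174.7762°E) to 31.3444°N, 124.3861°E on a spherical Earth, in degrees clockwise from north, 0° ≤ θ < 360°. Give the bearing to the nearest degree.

Δλ = 124.3861 − 174.7762 = -50.3901°.
θ = atan2( sin Δλ · cos φ₂ , cos φ₁ · sin φ₂ − sin φ₁ · cos φ₂ · cos Δλ )
  = atan2(-0.65797, 0.75016) = -41.254° → normalised to [0°, 360°): 318.746°.

319°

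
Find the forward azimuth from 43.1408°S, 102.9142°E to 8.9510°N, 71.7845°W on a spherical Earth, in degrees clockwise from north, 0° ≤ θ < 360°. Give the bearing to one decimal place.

Δλ = -71.7845 − 102.9142 = -174.6987°.
θ = atan2( sin Δλ · cos φ₂ , cos φ₁ · sin φ₂ − sin φ₁ · cos φ₂ · cos Δλ )
  = atan2(-0.09127, -0.55905) = -170.728° → normalised to [0°, 360°): 189.272°.

189.3°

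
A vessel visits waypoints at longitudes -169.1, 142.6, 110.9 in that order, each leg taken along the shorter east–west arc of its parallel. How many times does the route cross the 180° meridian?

1

Leg 1: -169.1° → +142.6°, shortest Δλ = -48.3° (west) — crosses 180°.
Leg 2: +142.6° → +110.9°, shortest Δλ = -31.7° (west) — does not cross 180°.
Total crossings: 1.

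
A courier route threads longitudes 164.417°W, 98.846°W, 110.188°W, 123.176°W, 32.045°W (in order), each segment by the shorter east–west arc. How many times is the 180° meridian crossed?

Leg 1: -164.417° → -98.846°, shortest Δλ = 65.571° (east) — does not cross 180°.
Leg 2: -98.846° → -110.188°, shortest Δλ = -11.342° (west) — does not cross 180°.
Leg 3: -110.188° → -123.176°, shortest Δλ = -12.988° (west) — does not cross 180°.
Leg 4: -123.176° → -32.045°, shortest Δλ = 91.131° (east) — does not cross 180°.
Total crossings: 0.

0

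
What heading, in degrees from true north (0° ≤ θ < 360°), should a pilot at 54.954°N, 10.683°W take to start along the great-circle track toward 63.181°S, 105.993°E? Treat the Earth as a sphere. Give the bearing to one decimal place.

130.7°

Δλ = 105.993 − -10.683 = 116.676°.
θ = atan2( sin Δλ · cos φ₂ , cos φ₁ · sin φ₂ − sin φ₁ · cos φ₂ · cos Δλ )
  = atan2(0.40315, -0.34664) = 130.690° → normalised to [0°, 360°): 130.690°.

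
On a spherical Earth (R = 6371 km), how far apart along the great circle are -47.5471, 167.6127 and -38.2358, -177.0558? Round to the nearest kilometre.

1617 km

Δλ = -177.0558 − 167.6127 = -344.6685°; wrapped into (−180°, 180°]: 15.3315°.
Δφ = -38.2358 − -47.5471 = 9.3113°.
a = sin²(Δφ/2) + cos φ₁ · cos φ₂ · sin²(Δλ/2) = 0.016022.
c = 2·atan2(√a, √(1−a)) = 0.25384 rad → d = 6371·c ≈ 1617.20 km.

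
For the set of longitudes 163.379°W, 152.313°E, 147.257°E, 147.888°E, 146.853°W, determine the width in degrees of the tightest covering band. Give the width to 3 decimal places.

Sort the longitudes: -163.379°, -146.853°, +147.257°, +147.888°, +152.313°.
Eastward gaps between consecutive values (wrapping around): 16.526°, 294.110°, 0.631°, 4.425°, 44.308°.
Largest gap = 294.110° ⇒ minimal covering band is its complement: 360° − 294.110° = 65.890°.
Band runs from +147.257° eastward to -146.853°, crossing the antimeridian.

65.890°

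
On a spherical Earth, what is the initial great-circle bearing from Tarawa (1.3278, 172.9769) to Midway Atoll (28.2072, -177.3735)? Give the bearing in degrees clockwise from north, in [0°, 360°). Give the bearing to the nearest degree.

18°

Δλ = -177.3735 − 172.9769 = -350.3504°; wrapped into (−180°, 180°]: 9.6496°.
θ = atan2( sin Δλ · cos φ₂ , cos φ₁ · sin φ₂ − sin φ₁ · cos φ₂ · cos Δλ )
  = atan2(0.14772, 0.45240) = 18.083° → normalised to [0°, 360°): 18.083°.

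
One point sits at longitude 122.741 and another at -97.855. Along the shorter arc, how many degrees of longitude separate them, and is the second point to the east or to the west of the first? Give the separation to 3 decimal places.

139.404° east

Raw difference: -97.855 − 122.741 = -220.596°.
Normalise into (−180°, 180°]: -220.596° + 360° = 139.404°.
Positive ⇒ the second point lies to the east; separation 139.404°.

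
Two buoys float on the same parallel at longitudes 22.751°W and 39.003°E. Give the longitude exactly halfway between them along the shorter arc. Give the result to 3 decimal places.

8.126°E

Signed shortest Δλ from -22.751° to +39.003° is +61.754°.
Midpoint longitude = -22.751° + (+61.754°)/2 = -22.751° + 30.877° = +8.126°.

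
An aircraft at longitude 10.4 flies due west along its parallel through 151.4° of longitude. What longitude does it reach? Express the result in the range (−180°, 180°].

Start at +10.4°; shift −151.4° → -141.0°.
-141.0° already lies in (−180°, 180°].

-141.0°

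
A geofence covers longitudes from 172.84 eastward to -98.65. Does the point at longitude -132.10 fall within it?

Band width going east from +172.84° to -98.65°: ((-98.65 − 172.84) mod 360) = 88.51°.
Offset of -132.10° east of the west edge: ((-132.10 − 172.84) mod 360) = 55.06°.
55.06° ≤ 88.51° ⇒ inside.

Yes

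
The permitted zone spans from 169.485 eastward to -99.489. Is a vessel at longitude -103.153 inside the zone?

Yes

Band width going east from +169.485° to -99.489°: ((-99.489 − 169.485) mod 360) = 91.026°.
Offset of -103.153° east of the west edge: ((-103.153 − 169.485) mod 360) = 87.362°.
87.362° ≤ 91.026° ⇒ inside.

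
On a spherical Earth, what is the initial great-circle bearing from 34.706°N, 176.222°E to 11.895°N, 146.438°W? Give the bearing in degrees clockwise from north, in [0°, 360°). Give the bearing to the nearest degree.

115°

Δλ = -146.438 − 176.222 = -322.660°; wrapped into (−180°, 180°]: 37.340°.
θ = atan2( sin Δλ · cos φ₂ , cos φ₁ · sin φ₂ − sin φ₁ · cos φ₂ · cos Δλ )
  = atan2(0.59352, -0.27351) = 114.741° → normalised to [0°, 360°): 114.741°.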